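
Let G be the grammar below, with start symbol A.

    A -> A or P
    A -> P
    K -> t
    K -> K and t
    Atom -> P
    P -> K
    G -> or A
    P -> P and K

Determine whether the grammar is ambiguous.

Ambiguous

Witness: t and t

Derivation 1: A ⇒ P ⇒ K ⇒ K and t ⇒ t and t
Derivation 2: A ⇒ P ⇒ P and K ⇒ K and K ⇒ t and K ⇒ t and t

Two distinct leftmost derivations for the same string.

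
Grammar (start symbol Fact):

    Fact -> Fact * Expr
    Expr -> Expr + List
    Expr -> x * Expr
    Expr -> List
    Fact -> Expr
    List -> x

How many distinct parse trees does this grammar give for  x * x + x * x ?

Parse trees for x * x + x * x:
  [Fact [Fact [Fact [Expr [List x]]] * [Expr [Expr [List x]] + [List x]]] * [Expr [List x]]]
  [Fact [Fact [Expr [Expr x * [Expr [List x]]] + [List x]]] * [Expr [List x]]]
  [Fact [Fact [Expr x * [Expr [Expr [List x]] + [List x]]]] * [Expr [List x]]]

3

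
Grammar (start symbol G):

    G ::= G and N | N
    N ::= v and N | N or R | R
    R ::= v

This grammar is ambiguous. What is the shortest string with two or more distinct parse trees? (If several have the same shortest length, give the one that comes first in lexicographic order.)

v and v

length 1: no string has ≥2 trees
length 3: v and v has 2 parse trees

Two derivations of v and v:
  G ⇒ G and N ⇒ N and N ⇒ R and N ⇒ v and N ⇒ v and R ⇒ v and v
  G ⇒ N ⇒ v and N ⇒ v and R ⇒ v and v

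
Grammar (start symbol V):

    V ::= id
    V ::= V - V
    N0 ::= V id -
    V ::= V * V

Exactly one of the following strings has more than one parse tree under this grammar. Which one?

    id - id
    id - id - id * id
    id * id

id - id: 1 tree
id - id - id * id: 5 trees
id * id: 1 tree

id - id - id * id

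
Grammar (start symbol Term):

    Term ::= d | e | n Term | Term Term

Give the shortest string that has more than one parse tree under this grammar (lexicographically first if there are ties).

d d d

length 1: no string has ≥2 trees
length 2: no string has ≥2 trees
length 3: d d d has 2 parse trees

Two derivations of d d d:
  Term ⇒ Term Term ⇒ d Term ⇒ d Term Term ⇒ d d Term ⇒ d d d
  Term ⇒ Term Term ⇒ Term Term Term ⇒ d Term Term ⇒ d d Term ⇒ d d d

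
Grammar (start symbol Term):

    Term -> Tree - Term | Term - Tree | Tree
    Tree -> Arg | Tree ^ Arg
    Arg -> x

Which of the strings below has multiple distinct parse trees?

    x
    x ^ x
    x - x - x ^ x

x: 1 tree
x ^ x: 1 tree
x - x - x ^ x: 4 trees

x - x - x ^ x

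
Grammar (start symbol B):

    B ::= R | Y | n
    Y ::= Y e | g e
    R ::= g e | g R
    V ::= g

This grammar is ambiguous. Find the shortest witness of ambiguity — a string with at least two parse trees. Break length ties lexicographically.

length 1: no string has ≥2 trees
length 2: g e has 2 parse trees

Two derivations of g e:
  B ⇒ R ⇒ g e
  B ⇒ Y ⇒ g e

g e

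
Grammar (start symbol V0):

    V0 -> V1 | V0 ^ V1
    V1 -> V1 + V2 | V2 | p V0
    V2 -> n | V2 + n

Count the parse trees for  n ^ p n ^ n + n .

Parse trees for n ^ p n ^ n + n:
  [V0 [V0 [V1 [V2 n]]] ^ [V1 [V1 p [V0 [V0 [V1 [V2 n]]] ^ [V1 [V2 n]]]] + [V2 n]]]
  [V0 [V0 [V1 [V2 n]]] ^ [V1 p [V0 [V0 [V1 [V2 n]]] ^ [V1 [V1 [V2 n]] + [V2 n]]]]]
  [V0 [V0 [V1 [V2 n]]] ^ [V1 p [V0 [V0 [V1 [V2 n]]] ^ [V1 [V2 [V2 n] + n]]]]]
  [V0 [V0 [V0 [V1 [V2 n]]] ^ [V1 p [V0 [V1 [V2 n]]]]] ^ [V1 [V1 [V2 n]] + [V2 n]]]
  [V0 [V0 [V0 [V1 [V2 n]]] ^ [V1 p [V0 [V1 [V2 n]]]]] ^ [V1 [V2 [V2 n] + n]]]

5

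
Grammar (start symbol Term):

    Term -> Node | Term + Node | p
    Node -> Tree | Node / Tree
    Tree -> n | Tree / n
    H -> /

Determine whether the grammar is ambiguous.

Witness: n / n

Derivation 1: Term ⇒ Node ⇒ Tree ⇒ Tree / n ⇒ n / n
Derivation 2: Term ⇒ Node ⇒ Node / Tree ⇒ Tree / Tree ⇒ n / Tree ⇒ n / n

Two distinct leftmost derivations for the same string.

Ambiguous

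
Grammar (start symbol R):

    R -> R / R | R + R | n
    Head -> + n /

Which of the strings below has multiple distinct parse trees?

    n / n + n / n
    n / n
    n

n / n + n / n: 5 trees
n / n: 1 tree
n: 1 tree

n / n + n / n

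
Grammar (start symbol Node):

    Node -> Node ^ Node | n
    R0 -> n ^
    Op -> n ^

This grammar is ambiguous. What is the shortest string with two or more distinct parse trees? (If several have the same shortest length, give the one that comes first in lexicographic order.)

n ^ n ^ n

length 1: no string has ≥2 trees
length 3: no string has ≥2 trees
length 5: n ^ n ^ n has 2 parse trees

Two derivations of n ^ n ^ n:
  Node ⇒ Node ^ Node ⇒ Node ^ Node ^ Node ⇒ n ^ Node ^ Node ⇒ n ^ n ^ Node ⇒ n ^ n ^ n
  Node ⇒ Node ^ Node ⇒ n ^ Node ⇒ n ^ Node ^ Node ⇒ n ^ n ^ Node ⇒ n ^ n ^ n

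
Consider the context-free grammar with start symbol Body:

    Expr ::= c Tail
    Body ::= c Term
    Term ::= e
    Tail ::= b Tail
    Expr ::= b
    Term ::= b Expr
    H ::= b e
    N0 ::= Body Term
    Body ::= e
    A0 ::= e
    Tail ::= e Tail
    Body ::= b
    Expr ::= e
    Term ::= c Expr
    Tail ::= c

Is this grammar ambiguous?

(H, A0, N0 are unreachable from Body, so their rules don't affect L(Body).) Restricted to the reachable nonterminals, every rule has the form A → t or A → t B, and no two rules for the same A share a first terminal. The grammar encodes a DFA — one run per string.

Unambiguous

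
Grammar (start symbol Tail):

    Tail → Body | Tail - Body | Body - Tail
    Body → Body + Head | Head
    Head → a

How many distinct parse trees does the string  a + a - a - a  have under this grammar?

Parse trees for a + a - a - a:
  [Tail [Tail [Tail [Body [Body [Head a]] + [Head a]]] - [Body [Head a]]] - [Body [Head a]]]
  [Tail [Tail [Body [Body [Head a]] + [Head a]] - [Tail [Body [Head a]]]] - [Body [Head a]]]
  [Tail [Body [Body [Head a]] + [Head a]] - [Tail [Tail [Body [Head a]]] - [Body [Head a]]]]
  [Tail [Body [Body [Head a]] + [Head a]] - [Tail [Body [Head a]] - [Tail [Body [Head a]]]]]

4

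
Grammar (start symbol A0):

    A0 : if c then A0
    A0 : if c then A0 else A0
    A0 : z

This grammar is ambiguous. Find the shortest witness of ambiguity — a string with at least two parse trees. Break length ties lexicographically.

if c then if c then z else z

length 1: no string has ≥2 trees
length 4: no string has ≥2 trees
length 6: no string has ≥2 trees
length 7: no string has ≥2 trees
length 9: if c then if c then z else z has 2 parse trees

Two derivations of if c then if c then z else z:
  A0 ⇒ if c then A0 ⇒ if c then if c then A0 else A0 ⇒ if c then if c then z else A0 ⇒ if c then if c then z else z
  A0 ⇒ if c then A0 else A0 ⇒ if c then if c then A0 else A0 ⇒ if c then if c then z else A0 ⇒ if c then if c then z else z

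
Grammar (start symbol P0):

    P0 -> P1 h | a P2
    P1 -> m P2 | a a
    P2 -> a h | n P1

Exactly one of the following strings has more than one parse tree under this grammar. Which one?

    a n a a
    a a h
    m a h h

a a h

a n a a: 1 tree
a a h: 2 trees
m a h h: 1 tree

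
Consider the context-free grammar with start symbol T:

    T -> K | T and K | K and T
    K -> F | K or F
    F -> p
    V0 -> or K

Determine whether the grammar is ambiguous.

Witness: p and p

Derivation 1: T ⇒ T and K ⇒ K and K ⇒ F and K ⇒ p and K ⇒ p and F ⇒ p and p
Derivation 2: T ⇒ K and T ⇒ F and T ⇒ p and T ⇒ p and K ⇒ p and F ⇒ p and p

Two distinct leftmost derivations for the same string.

Ambiguous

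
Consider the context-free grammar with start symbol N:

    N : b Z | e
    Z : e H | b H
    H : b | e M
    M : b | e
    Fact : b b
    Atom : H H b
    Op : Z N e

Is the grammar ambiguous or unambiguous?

Only N, Z, H, M are reachable from N; ignoring the rest: Restricted to the reachable nonterminals, every rule has the form A → t or A → t B, and no two rules for the same A share a first terminal. The grammar encodes a DFA — one run per string.

Unambiguous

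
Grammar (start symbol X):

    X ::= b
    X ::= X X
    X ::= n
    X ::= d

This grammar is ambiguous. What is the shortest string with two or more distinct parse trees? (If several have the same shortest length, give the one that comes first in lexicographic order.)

b b b

length 1: no string has ≥2 trees
length 2: no string has ≥2 trees
length 3: b b b has 2 parse trees

Two derivations of b b b:
  X ⇒ X X ⇒ b X ⇒ b X X ⇒ b b X ⇒ b b b
  X ⇒ X X ⇒ X X X ⇒ b X X ⇒ b b X ⇒ b b b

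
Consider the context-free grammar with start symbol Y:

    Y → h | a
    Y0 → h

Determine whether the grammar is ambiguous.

(Y0 is unreachable from Y, so its rules don't affect L(Y).) Each reachable nonterminal has at most one production per leading terminal, and all productions are right-linear; the derivation is determined token-by-token.

Unambiguous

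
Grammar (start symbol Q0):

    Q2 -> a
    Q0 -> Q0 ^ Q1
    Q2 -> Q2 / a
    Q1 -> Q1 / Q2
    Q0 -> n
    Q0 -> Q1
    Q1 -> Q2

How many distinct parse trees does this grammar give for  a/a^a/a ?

Parse trees for a/a^a/a:
  [Q0 [Q0 [Q1 [Q1 [Q2 a]] / [Q2 a]]] ^ [Q1 [Q1 [Q2 a]] / [Q2 a]]]
  [Q0 [Q0 [Q1 [Q1 [Q2 a]] / [Q2 a]]] ^ [Q1 [Q2 [Q2 a] / a]]]
  [Q0 [Q0 [Q1 [Q2 [Q2 a] / a]]] ^ [Q1 [Q1 [Q2 a]] / [Q2 a]]]
  [Q0 [Q0 [Q1 [Q2 [Q2 a] / a]]] ^ [Q1 [Q2 [Q2 a] / a]]]

4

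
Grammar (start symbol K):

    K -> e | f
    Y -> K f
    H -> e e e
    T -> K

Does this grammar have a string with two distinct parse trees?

(Y, H, T are unreachable from K, so their rules don't affect L(K).) Restricted to the reachable nonterminals, every rule has the form A → t or A → t B, and no two rules for the same A share a first terminal. The grammar encodes a DFA — one run per string.

Unambiguous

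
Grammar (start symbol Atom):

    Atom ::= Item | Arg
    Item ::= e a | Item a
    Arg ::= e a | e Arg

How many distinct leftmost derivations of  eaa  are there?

Parse trees for eaa:
  [Atom [Item [Item e a] a]]

1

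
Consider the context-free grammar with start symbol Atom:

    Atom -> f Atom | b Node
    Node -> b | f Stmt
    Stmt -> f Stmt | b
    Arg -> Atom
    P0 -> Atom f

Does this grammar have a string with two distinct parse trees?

Unambiguous

Only Atom, Node, Stmt are reachable from Atom; ignoring the rest: Restricted to the reachable nonterminals, every rule has the form A → t or A → t B, and no two rules for the same A share a first terminal. The grammar encodes a DFA — one run per string.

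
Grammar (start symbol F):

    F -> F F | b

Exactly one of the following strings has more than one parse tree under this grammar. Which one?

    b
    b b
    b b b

b: 1 tree
b b: 1 tree
b b b: 2 trees

b b b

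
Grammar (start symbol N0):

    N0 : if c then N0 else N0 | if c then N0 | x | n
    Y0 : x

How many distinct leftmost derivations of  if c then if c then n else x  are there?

2

Parse trees for if c then if c then n else x:
  [N0 if c then [N0 if c then [N0 n]] else [N0 x]]
  [N0 if c then [N0 if c then [N0 n] else [N0 x]]]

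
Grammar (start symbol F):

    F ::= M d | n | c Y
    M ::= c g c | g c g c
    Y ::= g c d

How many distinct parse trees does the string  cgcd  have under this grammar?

Parse trees for cgcd:
  [F [M c g c] d]
  [F c [Y g c d]]

2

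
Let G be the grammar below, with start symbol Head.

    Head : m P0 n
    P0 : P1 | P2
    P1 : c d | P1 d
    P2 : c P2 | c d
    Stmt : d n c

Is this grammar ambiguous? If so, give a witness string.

Witness: m c d n

Derivation 1: Head ⇒ m P0 n ⇒ m P1 n ⇒ m c d n
Derivation 2: Head ⇒ m P0 n ⇒ m P2 n ⇒ m c d n

Two distinct leftmost derivations for the same string.

Ambiguous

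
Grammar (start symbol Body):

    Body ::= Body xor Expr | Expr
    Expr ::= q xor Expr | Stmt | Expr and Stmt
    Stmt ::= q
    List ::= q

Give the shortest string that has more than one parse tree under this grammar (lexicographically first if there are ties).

q xor q

length 1: no string has ≥2 trees
length 3: q xor q has 2 parse trees

Two derivations of q xor q:
  Body ⇒ Body xor Expr ⇒ Expr xor Expr ⇒ Stmt xor Expr ⇒ q xor Expr ⇒ q xor Stmt ⇒ q xor q
  Body ⇒ Expr ⇒ q xor Expr ⇒ q xor Stmt ⇒ q xor q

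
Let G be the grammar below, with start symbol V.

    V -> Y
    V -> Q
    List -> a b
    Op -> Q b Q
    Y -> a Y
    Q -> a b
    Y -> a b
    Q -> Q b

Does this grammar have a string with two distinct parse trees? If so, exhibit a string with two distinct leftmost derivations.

Witness: a b

Derivation 1: V ⇒ Y ⇒ a b
Derivation 2: V ⇒ Q ⇒ a b

Two distinct leftmost derivations for the same string.

Ambiguous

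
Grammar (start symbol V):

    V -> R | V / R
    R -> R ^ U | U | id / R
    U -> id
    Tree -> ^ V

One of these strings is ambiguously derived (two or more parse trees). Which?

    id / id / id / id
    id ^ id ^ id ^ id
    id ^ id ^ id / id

id / id / id / id: 8 trees
id ^ id ^ id ^ id: 1 tree
id ^ id ^ id / id: 1 tree

id / id / id / id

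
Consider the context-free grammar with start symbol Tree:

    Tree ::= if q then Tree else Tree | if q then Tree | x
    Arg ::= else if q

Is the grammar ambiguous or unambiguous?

Ambiguous

Witness: if q then if q then x else x

Derivation 1: Tree ⇒ if q then Tree else Tree ⇒ if q then if q then Tree else Tree ⇒ if q then if q then x else Tree ⇒ if q then if q then x else x
Derivation 2: Tree ⇒ if q then Tree ⇒ if q then if q then Tree else Tree ⇒ if q then if q then x else Tree ⇒ if q then if q then x else x

Two distinct leftmost derivations for the same string.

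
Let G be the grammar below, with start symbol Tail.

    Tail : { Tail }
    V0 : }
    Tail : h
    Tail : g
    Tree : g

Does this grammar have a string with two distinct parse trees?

Only Tail is reachable from Tail; ignoring the rest: Each string is a nest of matched brackets around a single atom. An opening bracket forces the recursive rule; an atom forces the base rule.

Unambiguous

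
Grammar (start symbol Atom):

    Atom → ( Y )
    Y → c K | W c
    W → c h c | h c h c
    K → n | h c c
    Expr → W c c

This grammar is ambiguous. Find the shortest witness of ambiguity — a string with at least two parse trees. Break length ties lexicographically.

length 4: no string has ≥2 trees
length 6: ( c h c c ) has 2 parse trees

Two derivations of ( c h c c ):
  Atom ⇒ ( Y ) ⇒ ( c K ) ⇒ ( c h c c )
  Atom ⇒ ( Y ) ⇒ ( W c ) ⇒ ( c h c c )

( c h c c )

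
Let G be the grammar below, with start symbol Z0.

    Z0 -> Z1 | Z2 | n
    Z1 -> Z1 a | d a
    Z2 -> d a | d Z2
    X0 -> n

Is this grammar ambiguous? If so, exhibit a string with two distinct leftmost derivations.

Ambiguous

Witness: d a

Derivation 1: Z0 ⇒ Z1 ⇒ d a
Derivation 2: Z0 ⇒ Z2 ⇒ d a

Two distinct leftmost derivations for the same string.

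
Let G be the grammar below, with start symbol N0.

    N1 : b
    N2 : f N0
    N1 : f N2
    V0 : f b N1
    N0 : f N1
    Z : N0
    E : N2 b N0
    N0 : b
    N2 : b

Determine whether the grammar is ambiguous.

Only N0, N1, N2 are reachable from N0; ignoring the rest: Restricted to the reachable nonterminals, every rule has the form A → t or A → t B, and no two rules for the same A share a first terminal. The grammar encodes a DFA — one run per string.

Unambiguous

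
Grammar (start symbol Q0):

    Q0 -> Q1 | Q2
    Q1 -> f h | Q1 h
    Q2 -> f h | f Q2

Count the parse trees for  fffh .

1

Parse trees for fffh:
  [Q0 [Q2 f [Q2 f [Q2 f h]]]]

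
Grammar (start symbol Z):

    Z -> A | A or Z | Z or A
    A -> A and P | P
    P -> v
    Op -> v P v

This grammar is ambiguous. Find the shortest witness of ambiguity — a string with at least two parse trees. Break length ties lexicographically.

length 1: no string has ≥2 trees
length 3: v or v has 2 parse trees

Two derivations of v or v:
  Z ⇒ A or Z ⇒ P or Z ⇒ v or Z ⇒ v or A ⇒ v or P ⇒ v or v
  Z ⇒ Z or A ⇒ A or A ⇒ P or A ⇒ v or A ⇒ v or P ⇒ v or v

v or v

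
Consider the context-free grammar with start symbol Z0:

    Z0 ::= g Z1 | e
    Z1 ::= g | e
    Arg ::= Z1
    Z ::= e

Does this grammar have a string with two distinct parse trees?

Unambiguous

Only Z0, Z1 are reachable from Z0; ignoring the rest: The reachable rules are right-linear with at most one rule per (nonterminal, next-terminal) pair. Each input token forces the next rule, so parsing is deterministic.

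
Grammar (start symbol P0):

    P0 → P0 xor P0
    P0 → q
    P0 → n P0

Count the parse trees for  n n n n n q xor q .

Parse trees for n n n n n q xor q:
  [P0 [P0 n [P0 n [P0 n [P0 n [P0 n [P0 q]]]]]] xor [P0 q]]
  [P0 n [P0 [P0 n [P0 n [P0 n [P0 n [P0 q]]]]] xor [P0 q]]]
  [P0 n [P0 n [P0 [P0 n [P0 n [P0 n [P0 q]]]] xor [P0 q]]]]
  [P0 n [P0 n [P0 n [P0 [P0 n [P0 n [P0 q]]] xor [P0 q]]]]]
  [P0 n [P0 n [P0 n [P0 n [P0 [P0 n [P0 q]] xor [P0 q]]]]]]
  [P0 n [P0 n [P0 n [P0 n [P0 n [P0 [P0 q] xor [P0 q]]]]]]]

6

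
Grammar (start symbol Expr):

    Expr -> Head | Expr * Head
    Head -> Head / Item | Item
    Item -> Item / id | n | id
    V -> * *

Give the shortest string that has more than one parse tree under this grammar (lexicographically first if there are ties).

id / id

length 1: no string has ≥2 trees
length 3: id / id has 2 parse trees

Two derivations of id / id:
  Expr ⇒ Head ⇒ Head / Item ⇒ Item / Item ⇒ id / Item ⇒ id / id
  Expr ⇒ Head ⇒ Item ⇒ Item / id ⇒ id / id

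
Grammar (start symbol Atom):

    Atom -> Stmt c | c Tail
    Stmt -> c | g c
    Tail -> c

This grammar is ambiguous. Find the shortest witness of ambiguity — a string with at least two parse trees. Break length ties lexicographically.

length 2: c c has 2 parse trees

Two derivations of c c:
  Atom ⇒ Stmt c ⇒ c c
  Atom ⇒ c Tail ⇒ c c

c c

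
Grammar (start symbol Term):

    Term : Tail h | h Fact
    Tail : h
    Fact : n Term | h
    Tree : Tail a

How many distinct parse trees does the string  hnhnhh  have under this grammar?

2

Parse trees for hnhnhh:
  [Term h [Fact n [Term h [Fact n [Term [Tail h] h]]]]]
  [Term h [Fact n [Term h [Fact n [Term h [Fact h]]]]]]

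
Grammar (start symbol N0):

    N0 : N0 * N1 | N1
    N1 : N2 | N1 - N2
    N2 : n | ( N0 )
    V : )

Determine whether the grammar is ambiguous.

Only N0, N1, N2 are reachable from N0; ignoring the rest: This is a standard precedence ladder (N0 over N1 over N2), with each level left-recursive on its own operator ('*' at N0, '-' at N1). That structure is LR(1), hence unambiguous.

Unambiguous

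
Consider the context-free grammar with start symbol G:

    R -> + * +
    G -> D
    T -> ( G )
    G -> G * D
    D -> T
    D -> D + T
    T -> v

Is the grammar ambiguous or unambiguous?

Unambiguous

(R is unreachable from G, so its rules don't affect L(G).) The grammar is stratified — G handles '*' (left-recursive), D handles '+', T atoms. Each operator has a fixed associativity and precedence level, so every string has one parse.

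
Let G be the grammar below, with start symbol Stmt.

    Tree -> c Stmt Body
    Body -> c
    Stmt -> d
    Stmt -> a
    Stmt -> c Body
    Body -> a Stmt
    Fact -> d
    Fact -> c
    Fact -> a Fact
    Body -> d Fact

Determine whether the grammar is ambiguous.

(Tree is unreachable from Stmt, so its rules don't affect L(Stmt).) Restricted to the reachable nonterminals, every rule has the form A → t or A → t B, and no two rules for the same A share a first terminal. The grammar encodes a DFA — one run per string.

Unambiguous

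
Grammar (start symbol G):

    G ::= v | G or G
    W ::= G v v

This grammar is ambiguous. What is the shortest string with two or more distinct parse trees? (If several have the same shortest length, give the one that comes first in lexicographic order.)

v or v or v

length 1: no string has ≥2 trees
length 3: no string has ≥2 trees
length 5: v or v or v has 2 parse trees

Two derivations of v or v or v:
  G ⇒ G or G ⇒ v or G ⇒ v or G or G ⇒ v or v or G ⇒ v or v or v
  G ⇒ G or G ⇒ G or G or G ⇒ v or G or G ⇒ v or v or G ⇒ v or v or v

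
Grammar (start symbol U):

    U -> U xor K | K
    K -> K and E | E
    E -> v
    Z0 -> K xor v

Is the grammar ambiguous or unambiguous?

Only U, K, E are reachable from U; ignoring the rest: This is a standard precedence ladder (U over K over E), with each level left-recursive on its own operator ('xor' at U, 'and' at K). That structure is LR(1), hence unambiguous.

Unambiguous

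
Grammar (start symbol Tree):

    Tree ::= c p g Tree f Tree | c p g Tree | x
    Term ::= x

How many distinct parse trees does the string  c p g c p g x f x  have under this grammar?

Parse trees for c p g c p g x f x:
  [Tree c p g [Tree c p g [Tree x]] f [Tree x]]
  [Tree c p g [Tree c p g [Tree x] f [Tree x]]]

2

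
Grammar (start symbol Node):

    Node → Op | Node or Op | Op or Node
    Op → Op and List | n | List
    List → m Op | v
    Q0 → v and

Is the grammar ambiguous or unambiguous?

Witness: n or n

Derivation 1: Node ⇒ Node or Op ⇒ Op or Op ⇒ n or Op ⇒ n or n
Derivation 2: Node ⇒ Op or Node ⇒ n or Node ⇒ n or Op ⇒ n or n

Two distinct leftmost derivations for the same string.

Ambiguous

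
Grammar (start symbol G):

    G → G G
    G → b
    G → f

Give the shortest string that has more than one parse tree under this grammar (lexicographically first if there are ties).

b b b

length 1: no string has ≥2 trees
length 2: no string has ≥2 trees
length 3: b b b has 2 parse trees

Two derivations of b b b:
  G ⇒ G G ⇒ G G G ⇒ b G G ⇒ b b G ⇒ b b b
  G ⇒ G G ⇒ b G ⇒ b G G ⇒ b b G ⇒ b b b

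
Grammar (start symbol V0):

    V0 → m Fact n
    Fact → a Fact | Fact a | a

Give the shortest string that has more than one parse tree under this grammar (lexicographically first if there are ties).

length 3: no string has ≥2 trees
length 4: m a a n has 2 parse trees

Two derivations of m a a n:
  V0 ⇒ m Fact n ⇒ m a Fact n ⇒ m a a n
  V0 ⇒ m Fact n ⇒ m Fact a n ⇒ m a a n

m a a n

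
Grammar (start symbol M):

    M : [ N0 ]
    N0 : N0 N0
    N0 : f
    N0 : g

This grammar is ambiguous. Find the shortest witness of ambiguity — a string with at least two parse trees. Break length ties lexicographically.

length 3: no string has ≥2 trees
length 4: no string has ≥2 trees
length 5: [ f f f ] has 2 parse trees

Two derivations of [ f f f ]:
  M ⇒ [ N0 ] ⇒ [ N0 N0 ] ⇒ [ N0 N0 N0 ] ⇒ [ f N0 N0 ] ⇒ [ f f N0 ] ⇒ [ f f f ]
  M ⇒ [ N0 ] ⇒ [ N0 N0 ] ⇒ [ f N0 ] ⇒ [ f N0 N0 ] ⇒ [ f f N0 ] ⇒ [ f f f ]

[ f f f ]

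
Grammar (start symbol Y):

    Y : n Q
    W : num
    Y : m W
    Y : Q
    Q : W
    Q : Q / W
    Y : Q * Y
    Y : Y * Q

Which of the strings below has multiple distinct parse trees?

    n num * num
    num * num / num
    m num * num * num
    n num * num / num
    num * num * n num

n num * num: 1 tree
num * num / num: 2 trees
m num * num * num: 1 tree
n num * num / num: 1 tree
num * num * n num: 1 tree

num * num / num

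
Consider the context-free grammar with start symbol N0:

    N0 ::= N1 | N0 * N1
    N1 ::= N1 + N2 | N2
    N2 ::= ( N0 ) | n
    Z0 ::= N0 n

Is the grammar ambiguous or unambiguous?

(Z0 is unreachable from N0, so its rules don't affect L(N0).) The grammar is stratified — N0 handles '*' (left-recursive), N1 handles '+', N2 atoms. Each operator has a fixed associativity and precedence level, so every string has one parse.

Unambiguous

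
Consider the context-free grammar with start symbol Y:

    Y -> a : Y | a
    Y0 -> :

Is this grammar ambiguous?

Unambiguous

Only Y is reachable from Y; ignoring the rest: Right-recursive list with a separator: after each atom, whether the separator follows determines the rule. One parse per string.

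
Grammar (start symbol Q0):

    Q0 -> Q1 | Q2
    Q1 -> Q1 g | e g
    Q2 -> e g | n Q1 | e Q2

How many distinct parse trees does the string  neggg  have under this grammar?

1

Parse trees for neggg:
  [Q0 [Q2 n [Q1 [Q1 [Q1 e g] g] g]]]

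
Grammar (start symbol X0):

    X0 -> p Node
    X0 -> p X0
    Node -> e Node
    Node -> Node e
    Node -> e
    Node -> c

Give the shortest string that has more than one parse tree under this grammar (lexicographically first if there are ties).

p e e

length 2: no string has ≥2 trees
length 3: p e e has 2 parse trees

Two derivations of p e e:
  X0 ⇒ p Node ⇒ p e Node ⇒ p e e
  X0 ⇒ p Node ⇒ p Node e ⇒ p e e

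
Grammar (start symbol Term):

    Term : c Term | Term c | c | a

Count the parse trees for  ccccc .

Parse trees for ccccc (showing first 6 of 16):
  [Term c [Term c [Term c [Term c [Term c]]]]]
  [Term c [Term c [Term c [Term [Term c] c]]]]
  [Term c [Term c [Term [Term c [Term c]] c]]]
  [Term c [Term c [Term [Term [Term c] c] c]]]
  [Term c [Term [Term c [Term c [Term c]]] c]]
  [Term c [Term [Term c [Term [Term c] c]] c]]

16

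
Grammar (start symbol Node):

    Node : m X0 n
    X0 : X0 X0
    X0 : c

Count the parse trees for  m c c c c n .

Parse trees for m c c c c n:
  [Node m [X0 [X0 c] [X0 [X0 c] [X0 [X0 c] [X0 c]]]] n]
  [Node m [X0 [X0 c] [X0 [X0 [X0 c] [X0 c]] [X0 c]]] n]
  [Node m [X0 [X0 [X0 c] [X0 c]] [X0 [X0 c] [X0 c]]] n]
  [Node m [X0 [X0 [X0 c] [X0 [X0 c] [X0 c]]] [X0 c]] n]
  [Node m [X0 [X0 [X0 [X0 c] [X0 c]] [X0 c]] [X0 c]] n]

5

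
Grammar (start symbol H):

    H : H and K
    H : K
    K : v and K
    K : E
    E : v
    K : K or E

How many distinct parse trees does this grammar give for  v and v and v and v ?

8

Parse trees for v and v and v and v:
  [H [H [K [E v]]] and [K v and [K v and [K [E v]]]]]
  [H [H [H [K [E v]]] and [K [E v]]] and [K v and [K [E v]]]]
  [H [H [K v and [K [E v]]]] and [K v and [K [E v]]]]
  [H [H [H [K [E v]]] and [K v and [K [E v]]]] and [K [E v]]]
  [H [H [H [H [K [E v]]] and [K [E v]]] and [K [E v]]] and [K [E v]]]
  [H [H [H [K v and [K [E v]]]] and [K [E v]]] and [K [E v]]]
  [H [H [K v and [K v and [K [E v]]]]] and [K [E v]]]
  [H [K v and [K v and [K v and [K [E v]]]]]]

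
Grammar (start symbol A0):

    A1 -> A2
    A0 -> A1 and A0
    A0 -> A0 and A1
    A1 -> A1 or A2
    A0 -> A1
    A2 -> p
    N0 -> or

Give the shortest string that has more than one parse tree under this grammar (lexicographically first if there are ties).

p and p

length 1: no string has ≥2 trees
length 3: p and p has 2 parse trees

Two derivations of p and p:
  A0 ⇒ A1 and A0 ⇒ A2 and A0 ⇒ p and A0 ⇒ p and A1 ⇒ p and A2 ⇒ p and p
  A0 ⇒ A0 and A1 ⇒ A1 and A1 ⇒ A2 and A1 ⇒ p and A1 ⇒ p and A2 ⇒ p and p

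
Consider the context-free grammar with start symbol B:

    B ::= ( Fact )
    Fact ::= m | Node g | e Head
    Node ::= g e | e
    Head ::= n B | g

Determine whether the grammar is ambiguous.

Ambiguous

Witness: ( e g )

Derivation 1: B ⇒ ( Fact ) ⇒ ( Node g ) ⇒ ( e g )
Derivation 2: B ⇒ ( Fact ) ⇒ ( e Head ) ⇒ ( e g )

Two distinct leftmost derivations for the same string.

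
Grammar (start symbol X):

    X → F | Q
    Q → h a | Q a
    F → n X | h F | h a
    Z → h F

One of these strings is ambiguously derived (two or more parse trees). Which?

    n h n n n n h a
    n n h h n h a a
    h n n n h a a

n h n n n n h a: 2 trees
n n h h n h a a: 1 tree
h n n n h a a: 1 tree

n h n n n n h a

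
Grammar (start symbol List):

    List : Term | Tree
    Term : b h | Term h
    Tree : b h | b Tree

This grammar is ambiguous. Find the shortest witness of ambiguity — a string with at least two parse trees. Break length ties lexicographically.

b h

length 2: b h has 2 parse trees

Two derivations of b h:
  List ⇒ Term ⇒ b h
  List ⇒ Tree ⇒ b h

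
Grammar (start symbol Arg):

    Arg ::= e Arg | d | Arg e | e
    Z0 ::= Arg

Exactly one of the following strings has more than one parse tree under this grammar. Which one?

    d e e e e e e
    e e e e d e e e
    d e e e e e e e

e e e e d e e e

d e e e e e e: 1 tree
e e e e d e e e: 35 trees
d e e e e e e e: 1 tree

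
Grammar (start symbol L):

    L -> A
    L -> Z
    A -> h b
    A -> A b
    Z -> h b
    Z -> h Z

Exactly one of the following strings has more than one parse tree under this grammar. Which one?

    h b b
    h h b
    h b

h b b: 1 tree
h h b: 1 tree
h b: 2 trees

h b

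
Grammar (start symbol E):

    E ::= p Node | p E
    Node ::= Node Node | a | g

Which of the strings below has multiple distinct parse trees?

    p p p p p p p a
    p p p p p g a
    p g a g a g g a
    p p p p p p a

p g a g a g g a

p p p p p p p a: 1 tree
p p p p p g a: 1 tree
p g a g a g g a: 132 trees
p p p p p p a: 1 tree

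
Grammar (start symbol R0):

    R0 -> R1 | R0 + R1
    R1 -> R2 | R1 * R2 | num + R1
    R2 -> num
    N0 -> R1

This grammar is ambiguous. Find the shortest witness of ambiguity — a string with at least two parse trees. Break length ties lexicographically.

length 1: no string has ≥2 trees
length 3: num + num has 2 parse trees

Two derivations of num + num:
  R0 ⇒ R1 ⇒ num + R1 ⇒ num + R2 ⇒ num + num
  R0 ⇒ R0 + R1 ⇒ R1 + R1 ⇒ R2 + R1 ⇒ num + R1 ⇒ num + R2 ⇒ num + num

num + num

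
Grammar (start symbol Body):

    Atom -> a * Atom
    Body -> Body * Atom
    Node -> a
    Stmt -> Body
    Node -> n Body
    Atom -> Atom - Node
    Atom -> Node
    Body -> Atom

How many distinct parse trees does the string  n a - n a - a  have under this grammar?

Parse trees for n a - n a - a:
  [Body [Atom [Atom [Node n [Body [Atom [Node a]]]]] - [Node n [Body [Atom [Atom [Node a]] - [Node a]]]]]]
  [Body [Atom [Atom [Atom [Node n [Body [Atom [Node a]]]]] - [Node n [Body [Atom [Node a]]]]] - [Node a]]]
  [Body [Atom [Atom [Node n [Body [Atom [Atom [Node a]] - [Node n [Body [Atom [Node a]]]]]]]] - [Node a]]]
  [Body [Atom [Node n [Body [Atom [Atom [Node a]] - [Node n [Body [Atom [Atom [Node a]] - [Node a]]]]]]]]]
  [Body [Atom [Node n [Body [Atom [Atom [Atom [Node a]] - [Node n [Body [Atom [Node a]]]]] - [Node a]]]]]]

5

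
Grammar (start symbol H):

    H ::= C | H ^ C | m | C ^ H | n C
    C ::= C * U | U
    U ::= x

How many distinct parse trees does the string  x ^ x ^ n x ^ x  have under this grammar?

Parse trees for x ^ x ^ n x ^ x:
  [H [H [C [U x]] ^ [H [C [U x]] ^ [H n [C [U x]]]]] ^ [C [U x]]]
  [H [C [U x]] ^ [H [H [C [U x]] ^ [H n [C [U x]]]] ^ [C [U x]]]]
  [H [C [U x]] ^ [H [C [U x]] ^ [H [H n [C [U x]]] ^ [C [U x]]]]]

3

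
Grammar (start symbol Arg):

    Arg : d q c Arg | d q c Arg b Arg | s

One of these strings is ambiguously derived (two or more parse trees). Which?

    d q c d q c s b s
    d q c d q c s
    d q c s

d q c d q c s b s

d q c d q c s b s: 2 trees
d q c d q c s: 1 tree
d q c s: 1 tree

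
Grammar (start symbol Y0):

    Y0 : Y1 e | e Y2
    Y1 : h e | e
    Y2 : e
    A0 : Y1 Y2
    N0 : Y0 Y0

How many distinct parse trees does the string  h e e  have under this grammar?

1

Parse trees for h e e:
  [Y0 [Y1 h e] e]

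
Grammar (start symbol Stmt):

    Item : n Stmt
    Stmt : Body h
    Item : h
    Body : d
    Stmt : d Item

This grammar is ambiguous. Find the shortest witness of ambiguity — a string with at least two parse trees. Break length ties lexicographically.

d h

length 2: d h has 2 parse trees

Two derivations of d h:
  Stmt ⇒ Body h ⇒ d h
  Stmt ⇒ d Item ⇒ d h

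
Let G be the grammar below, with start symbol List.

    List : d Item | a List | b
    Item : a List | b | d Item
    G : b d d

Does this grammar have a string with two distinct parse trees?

Unambiguous

(G is unreachable from List, so its rules don't affect L(List).) Each reachable nonterminal has at most one production per leading terminal, and all productions are right-linear; the derivation is determined token-by-token.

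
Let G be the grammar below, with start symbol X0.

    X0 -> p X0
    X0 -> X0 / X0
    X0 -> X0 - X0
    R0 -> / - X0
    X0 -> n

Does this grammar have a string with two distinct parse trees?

Ambiguous

Witness: p n - n

Derivation 1: X0 ⇒ p X0 ⇒ p X0 - X0 ⇒ p n - X0 ⇒ p n - n
Derivation 2: X0 ⇒ X0 - X0 ⇒ p X0 - X0 ⇒ p n - X0 ⇒ p n - n

Two distinct leftmost derivations for the same string.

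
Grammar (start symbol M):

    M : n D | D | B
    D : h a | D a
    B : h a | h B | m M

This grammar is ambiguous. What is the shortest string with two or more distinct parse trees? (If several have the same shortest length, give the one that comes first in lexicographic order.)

length 2: h a has 2 parse trees

Two derivations of h a:
  M ⇒ D ⇒ h a
  M ⇒ B ⇒ h a

h a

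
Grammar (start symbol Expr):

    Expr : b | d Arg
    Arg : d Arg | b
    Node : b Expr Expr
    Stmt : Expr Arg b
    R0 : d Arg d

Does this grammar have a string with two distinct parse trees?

Only Expr, Arg are reachable from Expr; ignoring the rest: Restricted to the reachable nonterminals, every rule has the form A → t or A → t B, and no two rules for the same A share a first terminal. The grammar encodes a DFA — one run per string.

Unambiguous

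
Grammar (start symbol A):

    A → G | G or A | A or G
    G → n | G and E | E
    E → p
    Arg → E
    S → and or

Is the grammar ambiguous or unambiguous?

Ambiguous

Witness: n or n

Derivation 1: A ⇒ G or A ⇒ n or A ⇒ n or G ⇒ n or n
Derivation 2: A ⇒ A or G ⇒ G or G ⇒ n or G ⇒ n or n

Two distinct leftmost derivations for the same string.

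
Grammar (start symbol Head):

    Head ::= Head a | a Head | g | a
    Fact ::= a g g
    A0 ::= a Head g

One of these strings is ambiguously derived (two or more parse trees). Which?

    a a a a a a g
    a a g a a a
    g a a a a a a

a a a a a a g: 1 tree
a a g a a a: 10 trees
g a a a a a a: 1 tree

a a g a a a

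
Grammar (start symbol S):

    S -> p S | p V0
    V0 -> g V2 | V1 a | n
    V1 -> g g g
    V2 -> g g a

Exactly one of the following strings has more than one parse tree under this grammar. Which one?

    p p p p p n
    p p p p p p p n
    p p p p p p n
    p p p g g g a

p p p g g g a

p p p p p n: 1 tree
p p p p p p p n: 1 tree
p p p p p p n: 1 tree
p p p g g g a: 2 trees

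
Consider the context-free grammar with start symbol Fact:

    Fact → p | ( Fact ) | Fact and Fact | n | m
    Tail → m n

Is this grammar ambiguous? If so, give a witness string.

Witness: m and m and m

Derivation 1: Fact ⇒ Fact and Fact ⇒ Fact and Fact and Fact ⇒ m and Fact and Fact ⇒ m and m and Fact ⇒ m and m and m
Derivation 2: Fact ⇒ Fact and Fact ⇒ m and Fact ⇒ m and Fact and Fact ⇒ m and m and Fact ⇒ m and m and m

Two distinct leftmost derivations for the same string.

Ambiguous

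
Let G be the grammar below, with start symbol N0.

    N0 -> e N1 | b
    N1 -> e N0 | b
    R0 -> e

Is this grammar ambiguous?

Unambiguous

(R0 is unreachable from N0, so its rules don't affect L(N0).) Restricted to the reachable nonterminals, every rule has the form A → t or A → t B, and no two rules for the same A share a first terminal. The grammar encodes a DFA — one run per string.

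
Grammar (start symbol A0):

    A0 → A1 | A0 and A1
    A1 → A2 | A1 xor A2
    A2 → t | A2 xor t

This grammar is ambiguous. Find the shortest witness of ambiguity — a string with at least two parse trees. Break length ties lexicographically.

t xor t

length 1: no string has ≥2 trees
length 3: t xor t has 2 parse trees

Two derivations of t xor t:
  A0 ⇒ A1 ⇒ A2 ⇒ A2 xor t ⇒ t xor t
  A0 ⇒ A1 ⇒ A1 xor A2 ⇒ A2 xor A2 ⇒ t xor A2 ⇒ t xor t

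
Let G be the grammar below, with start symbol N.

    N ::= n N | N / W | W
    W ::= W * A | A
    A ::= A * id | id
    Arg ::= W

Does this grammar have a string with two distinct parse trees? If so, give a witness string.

Witness: id * id

Derivation 1: N ⇒ W ⇒ W * A ⇒ A * A ⇒ id * A ⇒ id * id
Derivation 2: N ⇒ W ⇒ A ⇒ A * id ⇒ id * id

Two distinct leftmost derivations for the same string.

Ambiguous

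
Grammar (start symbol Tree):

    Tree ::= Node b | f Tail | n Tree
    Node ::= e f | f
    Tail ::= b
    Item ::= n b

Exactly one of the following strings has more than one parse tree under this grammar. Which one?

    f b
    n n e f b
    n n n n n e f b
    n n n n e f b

f b: 2 trees
n n e f b: 1 tree
n n n n n e f b: 1 tree
n n n n e f b: 1 tree

f b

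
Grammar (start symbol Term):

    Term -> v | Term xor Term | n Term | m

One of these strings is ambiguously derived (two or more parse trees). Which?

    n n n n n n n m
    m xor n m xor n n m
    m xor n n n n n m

n n n n n n n m: 1 tree
m xor n m xor n n m: 3 trees
m xor n n n n n m: 1 tree

m xor n m xor n n m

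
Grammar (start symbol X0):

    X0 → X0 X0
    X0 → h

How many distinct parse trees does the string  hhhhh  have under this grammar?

14

Parse trees for hhhhh (showing first 6 of 14):
  [X0 [X0 h] [X0 [X0 h] [X0 [X0 h] [X0 [X0 h] [X0 h]]]]]
  [X0 [X0 h] [X0 [X0 h] [X0 [X0 [X0 h] [X0 h]] [X0 h]]]]
  [X0 [X0 h] [X0 [X0 [X0 h] [X0 h]] [X0 [X0 h] [X0 h]]]]
  [X0 [X0 h] [X0 [X0 [X0 h] [X0 [X0 h] [X0 h]]] [X0 h]]]
  [X0 [X0 h] [X0 [X0 [X0 [X0 h] [X0 h]] [X0 h]] [X0 h]]]
  [X0 [X0 [X0 h] [X0 h]] [X0 [X0 h] [X0 [X0 h] [X0 h]]]]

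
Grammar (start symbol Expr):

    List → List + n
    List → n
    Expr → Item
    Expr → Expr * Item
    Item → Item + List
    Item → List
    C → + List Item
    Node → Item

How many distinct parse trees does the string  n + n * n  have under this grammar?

2

Parse trees for n + n * n:
  [Expr [Expr [Item [Item [List n]] + [List n]]] * [Item [List n]]]
  [Expr [Expr [Item [List [List n] + n]]] * [Item [List n]]]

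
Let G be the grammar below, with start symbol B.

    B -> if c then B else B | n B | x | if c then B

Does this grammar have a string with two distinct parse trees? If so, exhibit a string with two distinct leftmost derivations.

Ambiguous

Witness: if c then if c then x else x

Derivation 1: B ⇒ if c then B else B ⇒ if c then if c then B else B ⇒ if c then if c then x else B ⇒ if c then if c then x else x
Derivation 2: B ⇒ if c then B ⇒ if c then if c then B else B ⇒ if c then if c then x else B ⇒ if c then if c then x else x

Two distinct leftmost derivations for the same string.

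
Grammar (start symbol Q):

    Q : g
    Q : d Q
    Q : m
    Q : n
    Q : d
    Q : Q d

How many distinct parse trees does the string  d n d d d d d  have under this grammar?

6

Parse trees for d n d d d d d:
  [Q d [Q [Q [Q [Q [Q [Q n] d] d] d] d] d]]
  [Q [Q d [Q [Q [Q [Q [Q n] d] d] d] d]] d]
  [Q [Q [Q d [Q [Q [Q [Q n] d] d] d]] d] d]
  [Q [Q [Q [Q d [Q [Q [Q n] d] d]] d] d] d]
  [Q [Q [Q [Q [Q d [Q [Q n] d]] d] d] d] d]
  [Q [Q [Q [Q [Q [Q d [Q n]] d] d] d] d] d]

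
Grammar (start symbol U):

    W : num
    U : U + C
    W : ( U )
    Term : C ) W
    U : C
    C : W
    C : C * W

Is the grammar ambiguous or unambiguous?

Unambiguous

Only U, C, W are reachable from U; ignoring the rest: This is a standard precedence ladder (U over C over W), with each level left-recursive on its own operator ('+' at U, '*' at C). That structure is LR(1), hence unambiguous.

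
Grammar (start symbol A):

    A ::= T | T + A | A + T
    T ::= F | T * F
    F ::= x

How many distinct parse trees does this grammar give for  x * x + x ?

Parse trees for x * x + x:
  [A [T [T [F x]] * [F x]] + [A [T [F x]]]]
  [A [A [T [T [F x]] * [F x]]] + [T [F x]]]

2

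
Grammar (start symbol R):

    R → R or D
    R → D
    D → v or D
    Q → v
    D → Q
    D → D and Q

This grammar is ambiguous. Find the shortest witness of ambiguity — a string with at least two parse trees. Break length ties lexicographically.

v or v

length 1: no string has ≥2 trees
length 3: v or v has 2 parse trees

Two derivations of v or v:
  R ⇒ R or D ⇒ D or D ⇒ Q or D ⇒ v or D ⇒ v or Q ⇒ v or v
  R ⇒ D ⇒ v or D ⇒ v or Q ⇒ v or v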